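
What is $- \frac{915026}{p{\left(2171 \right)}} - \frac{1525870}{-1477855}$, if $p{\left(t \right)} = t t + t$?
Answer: $\frac{584282995921}{696869520126} \approx 0.83844$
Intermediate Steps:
$p{\left(t \right)} = t + t^{2}$ ($p{\left(t \right)} = t^{2} + t = t + t^{2}$)
$- \frac{915026}{p{\left(2171 \right)}} - \frac{1525870}{-1477855} = - \frac{915026}{2171 \left(1 + 2171\right)} - \frac{1525870}{-1477855} = - \frac{915026}{2171 \cdot 2172} - - \frac{305174}{295571} = - \frac{915026}{4715412} + \frac{305174}{295571} = \left(-915026\right) \frac{1}{4715412} + \frac{305174}{295571} = - \frac{457513}{2357706} + \frac{305174}{295571} = \frac{584282995921}{696869520126}$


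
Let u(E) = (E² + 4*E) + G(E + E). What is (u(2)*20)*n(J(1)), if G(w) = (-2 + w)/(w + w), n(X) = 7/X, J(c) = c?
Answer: 1715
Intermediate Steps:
G(w) = (-2 + w)/(2*w) (G(w) = (-2 + w)/((2*w)) = (-2 + w)*(1/(2*w)) = (-2 + w)/(2*w))
u(E) = E² + 4*E + (-2 + 2*E)/(4*E) (u(E) = (E² + 4*E) + (-2 + (E + E))/(2*(E + E)) = (E² + 4*E) + (-2 + 2*E)/(2*((2*E))) = (E² + 4*E) + (1/(2*E))*(-2 + 2*E)/2 = (E² + 4*E) + (-2 + 2*E)/(4*E) = E² + 4*E + (-2 + 2*E)/(4*E))
(u(2)*20)*n(J(1)) = (((½)*(-1 + 2 + 2*2²*(4 + 2))/2)*20)*(7/1) = (((½)*(½)*(-1 + 2 + 2*4*6))*20)*(7*1) = (((½)*(½)*(-1 + 2 + 48))*20)*7 = (((½)*(½)*49)*20)*7 = ((49/4)*20)*7 = 245*7 = 1715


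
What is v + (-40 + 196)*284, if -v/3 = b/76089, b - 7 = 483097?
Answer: 1123199248/25363 ≈ 44285.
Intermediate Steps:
b = 483104 (b = 7 + 483097 = 483104)
v = -483104/25363 (v = -1449312/76089 = -3*483104/76089 = -483104/25363 ≈ -19.048)
v + (-40 + 196)*284 = -483104/25363 + (-40 + 196)*284 = -483104/25363 + 156*284 = -483104/25363 + 44304 = 1123199248/25363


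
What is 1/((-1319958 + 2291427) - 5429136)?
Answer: -1/4457667 ≈ -2.2433e-7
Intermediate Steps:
1/((-1319958 + 2291427) - 5429136) = 1/(971469 - 5429136) = 1/(-4457667) = -1/4457667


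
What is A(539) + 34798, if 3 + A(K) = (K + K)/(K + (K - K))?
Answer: 34797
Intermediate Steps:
A(K) = -1 (A(K) = -3 + (K + K)/(K + (K - K)) = -3 + (2*K)/(K + 0) = -3 + (2*K)/K = -3 + 2 = -1)
A(539) + 34798 = -1 + 34798 = 34797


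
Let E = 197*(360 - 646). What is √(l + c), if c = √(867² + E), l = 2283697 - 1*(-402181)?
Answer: √(2685878 + √695347) ≈ 1639.1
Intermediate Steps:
E = -56342 (E = 197*(-286) = -56342)
l = 2685878 (l = 2283697 + 402181 = 2685878)
c = √695347 (c = √(867² - 56342) = √(751689 - 56342) = √695347 ≈ 833.88)
√(l + c) = √(2685878 + √695347)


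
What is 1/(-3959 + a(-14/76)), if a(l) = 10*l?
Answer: -19/75256 ≈ -0.00025247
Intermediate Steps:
1/(-3959 + a(-14/76)) = 1/(-3959 + 10*(-14/76)) = 1/(-3959 + 10*(-14*1/76)) = 1/(-3959 + 10*(-7/38)) = 1/(-3959 - 35/19) = 1/(-75256/19) = -19/75256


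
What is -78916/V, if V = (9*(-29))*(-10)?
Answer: -39458/1305 ≈ -30.236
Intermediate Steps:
V = 2610 (V = -261*(-10) = 2610)
-78916/V = -78916/2610 = -78916*1/2610 = -39458/1305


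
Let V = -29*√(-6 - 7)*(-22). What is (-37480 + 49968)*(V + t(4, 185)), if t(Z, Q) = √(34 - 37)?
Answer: 12488*I*(√3 + 638*√13) ≈ 2.8748e+7*I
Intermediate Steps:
t(Z, Q) = I*√3 (t(Z, Q) = √(-3) = I*√3)
V = 638*I*√13 (V = -29*I*√13*(-22) = 638*I*√13 ≈ 2300.3*I)
(-37480 + 49968)*(V + t(4, 185)) = (-37480 + 49968)*(638*I*√13 + I*√3) = 12488*(I*√3 + 638*I*√13) = 12488*I*√3 + 7967344*I*√13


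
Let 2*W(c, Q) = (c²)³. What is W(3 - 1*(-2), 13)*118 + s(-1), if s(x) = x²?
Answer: 921876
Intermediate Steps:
W(c, Q) = c⁶/2 (W(c, Q) = (c²)³/2 = c⁶/2)
W(3 - 1*(-2), 13)*118 + s(-1) = ((3 - 1*(-2))⁶/2)*118 + (-1)² = ((3 + 2)⁶/2)*118 + 1 = ((½)*5⁶)*118 + 1 = ((½)*15625)*118 + 1 = (15625/2)*118 + 1 = 921875 + 1 = 921876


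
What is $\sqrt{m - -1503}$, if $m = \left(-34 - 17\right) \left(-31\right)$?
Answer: $2 \sqrt{771} \approx 55.534$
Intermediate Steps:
$m = 1581$ ($m = \left(-51\right) \left(-31\right) = 1581$)
$\sqrt{m - -1503} = \sqrt{1581 - -1503} = \sqrt{1581 + 1503} = \sqrt{3084} = 2 \sqrt{771}$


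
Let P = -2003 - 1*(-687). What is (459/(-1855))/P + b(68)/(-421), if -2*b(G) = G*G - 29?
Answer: 5608804289/1027736780 ≈ 5.4574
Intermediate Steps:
b(G) = 29/2 - G²/2 (b(G) = -(G*G - 29)/2 = -(G² - 29)/2 = -(-29 + G²)/2 = 29/2 - G²/2)
P = -1316 (P = -2003 + 687 = -1316)
(459/(-1855))/P + b(68)/(-421) = (459/(-1855))/(-1316) + (29/2 - ½*68²)/(-421) = (459*(-1/1855))*(-1/1316) + (29/2 - ½*4624)*(-1/421) = -459/1855*(-1/1316) + (29/2 - 2312)*(-1/421) = 459/2441180 - 4595/2*(-1/421) = 459/2441180 + 4595/842 = 5608804289/1027736780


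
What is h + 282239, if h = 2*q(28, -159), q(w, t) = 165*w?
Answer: 291479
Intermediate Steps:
h = 9240 (h = 2*(165*28) = 2*4620 = 9240)
h + 282239 = 9240 + 282239 = 291479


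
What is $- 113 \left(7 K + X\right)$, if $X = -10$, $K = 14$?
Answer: $-9944$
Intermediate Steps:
$- 113 \left(7 K + X\right) = - 113 \left(7 \cdot 14 - 10\right) = - 113 \left(98 - 10\right) = \left(-113\right) 88 = -9944$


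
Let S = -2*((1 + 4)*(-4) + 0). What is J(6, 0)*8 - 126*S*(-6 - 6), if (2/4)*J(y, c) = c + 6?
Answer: 60576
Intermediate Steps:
J(y, c) = 12 + 2*c (J(y, c) = 2*(c + 6) = 2*(6 + c) = 12 + 2*c)
S = 40 (S = -2*(5*(-4) + 0) = -2*(-20 + 0) = -2*(-20) = 40)
J(6, 0)*8 - 126*S*(-6 - 6) = (12 + 2*0)*8 - 5040*(-6 - 6) = (12 + 0)*8 - 5040*(-12) = 12*8 - 126*(-480) = 96 + 60480 = 60576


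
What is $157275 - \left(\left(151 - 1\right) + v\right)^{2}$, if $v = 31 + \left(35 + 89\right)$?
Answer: $64250$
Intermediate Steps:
$v = 155$ ($v = 31 + 124 = 155$)
$157275 - \left(\left(151 - 1\right) + v\right)^{2} = 157275 - \left(\left(151 - 1\right) + 155\right)^{2} = 157275 - \left(150 + 155\right)^{2} = 157275 - 305^{2} = 157275 - 93025 = 64250$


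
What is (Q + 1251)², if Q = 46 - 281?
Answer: 1032256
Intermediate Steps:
Q = -235
(Q + 1251)² = (-235 + 1251)² = 1016² = 1032256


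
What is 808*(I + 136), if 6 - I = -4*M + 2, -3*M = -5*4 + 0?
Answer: 404000/3 ≈ 1.3467e+5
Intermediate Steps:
M = 20/3 (M = -(-5*4 + 0)/3 = -(-20 + 0)/3 = -1/3*(-20) = 20/3 ≈ 6.6667)
I = 92/3 (I = 6 - (-4*20/3 + 2) = 6 - (-80/3 + 2) = 6 - 1*(-74/3) = 6 + 74/3 = 92/3 ≈ 30.667)
808*(I + 136) = 808*(92/3 + 136) = 808*(500/3) = 404000/3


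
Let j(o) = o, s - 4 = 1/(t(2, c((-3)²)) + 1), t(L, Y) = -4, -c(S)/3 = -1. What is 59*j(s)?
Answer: 649/3 ≈ 216.33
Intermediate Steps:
c(S) = 3 (c(S) = -3*(-1) = 3)
s = 11/3 (s = 4 + 1/(-4 + 1) = 4 + 1/(-3) = 4 - ⅓ = 11/3 ≈ 3.6667)
59*j(s) = 59*(11/3) = 649/3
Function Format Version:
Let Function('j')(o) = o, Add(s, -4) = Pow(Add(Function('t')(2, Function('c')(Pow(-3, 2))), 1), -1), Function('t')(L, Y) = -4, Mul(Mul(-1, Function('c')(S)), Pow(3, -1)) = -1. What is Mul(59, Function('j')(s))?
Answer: Rational(649, 3) ≈ 216.33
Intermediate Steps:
Function('c')(S) = 3 (Function('c')(S) = Mul(-3, -1) = 3)
s = Rational(11, 3) (s = Add(4, Pow(Add(-4, 1), -1)) = Add(4, Pow(-3, -1)) = Add(4, Rational(-1, 3)) = Rational(11, 3) ≈ 3.6667)
Mul(59, Function('j')(s)) = Mul(59, Rational(11, 3)) = Rational(649, 3)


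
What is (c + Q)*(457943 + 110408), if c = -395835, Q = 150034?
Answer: -139701244151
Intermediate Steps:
(c + Q)*(457943 + 110408) = (-395835 + 150034)*(457943 + 110408) = -245801*568351 = -139701244151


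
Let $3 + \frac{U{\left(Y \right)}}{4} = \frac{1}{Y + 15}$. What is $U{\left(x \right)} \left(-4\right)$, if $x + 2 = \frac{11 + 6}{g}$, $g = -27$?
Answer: $\frac{7800}{167} \approx 46.707$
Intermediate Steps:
$x = - \frac{71}{27}$ ($x = -2 + \frac{11 + 6}{-27} = -2 + 17 \left(- \frac{1}{27}\right) = -2 - \frac{17}{27} = - \frac{71}{27} \approx -2.6296$)
$U{\left(Y \right)} = -12 + \frac{4}{15 + Y}$ ($U{\left(Y \right)} = -12 + \frac{4}{Y + 15} = -12 + \frac{4}{15 + Y}$)
$U{\left(x \right)} \left(-4\right) = \frac{4 \left(-44 - - \frac{71}{9}\right)}{15 - \frac{71}{27}} \left(-4\right) = \frac{4 \left(-44 + \frac{71}{9}\right)}{\frac{334}{27}} \left(-4\right) = 4 \cdot \frac{27}{334} \left(- \frac{325}{9}\right) \left(-4\right) = \left(- \frac{1950}{167}\right) \left(-4\right) = \frac{7800}{167}$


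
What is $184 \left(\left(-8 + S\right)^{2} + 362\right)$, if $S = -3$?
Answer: $88872$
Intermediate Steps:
$184 \left(\left(-8 + S\right)^{2} + 362\right) = 184 \left(\left(-8 - 3\right)^{2} + 362\right) = 184 \left(\left(-11\right)^{2} + 362\right) = 184 \left(121 + 362\right) = 184 \cdot 483 = 88872$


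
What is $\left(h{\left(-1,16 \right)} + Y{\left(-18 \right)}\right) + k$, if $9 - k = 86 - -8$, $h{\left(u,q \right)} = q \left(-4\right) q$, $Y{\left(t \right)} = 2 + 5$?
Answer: $-1102$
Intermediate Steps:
$Y{\left(t \right)} = 7$
$h{\left(u,q \right)} = - 4 q^{2}$ ($h{\left(u,q \right)} = - 4 q q = - 4 q^{2}$)
$k = -85$ ($k = 9 - \left(86 - -8\right) = 9 - \left(86 + 8\right) = 9 - 94 = -85$)
$\left(h{\left(-1,16 \right)} + Y{\left(-18 \right)}\right) + k = \left(- 4 \cdot 16^{2} + 7\right) - 85 = \left(\left(-4\right) 256 + 7\right) - 85 = \left(-1024 + 7\right) - 85 = -1017 - 85 = -1102$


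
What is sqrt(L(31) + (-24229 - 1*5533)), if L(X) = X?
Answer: I*sqrt(29731) ≈ 172.43*I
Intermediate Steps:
sqrt(L(31) + (-24229 - 1*5533)) = sqrt(31 + (-24229 - 1*5533)) = sqrt(31 + (-24229 - 5533)) = sqrt(31 - 29762) = sqrt(-29731) = I*sqrt(29731)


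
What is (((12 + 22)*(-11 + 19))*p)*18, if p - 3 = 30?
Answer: 161568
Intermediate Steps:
p = 33 (p = 3 + 30 = 33)
(((12 + 22)*(-11 + 19))*p)*18 = (((12 + 22)*(-11 + 19))*33)*18 = ((34*8)*33)*18 = (272*33)*18 = 8976*18 = 161568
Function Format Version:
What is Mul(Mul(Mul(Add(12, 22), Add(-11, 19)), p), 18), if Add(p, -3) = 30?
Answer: 161568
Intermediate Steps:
p = 33 (p = Add(3, 30) = 33)
Mul(Mul(Mul(Add(12, 22), Add(-11, 19)), p), 18) = Mul(Mul(Mul(Add(12, 22), Add(-11, 19)), 33), 18) = Mul(Mul(Mul(34, 8), 33), 18) = Mul(Mul(272, 33), 18) = Mul(8976, 18) = 161568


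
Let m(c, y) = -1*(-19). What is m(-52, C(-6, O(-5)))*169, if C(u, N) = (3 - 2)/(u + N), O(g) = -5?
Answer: 3211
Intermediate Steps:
C(u, N) = 1/(N + u)
m(c, y) = 19
m(-52, C(-6, O(-5)))*169 = 19*169 = 3211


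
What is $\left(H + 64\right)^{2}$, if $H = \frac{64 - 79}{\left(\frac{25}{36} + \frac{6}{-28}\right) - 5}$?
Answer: $\frac{5879208976}{1297321} \approx 4531.8$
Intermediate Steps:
$H = \frac{3780}{1139}$ ($H = - \frac{15}{\left(25 \cdot \frac{1}{36} + 6 \left(- \frac{1}{28}\right)\right) - 5} = - \frac{15}{\left(\frac{25}{36} - \frac{3}{14}\right) - 5} = - \frac{15}{\frac{121}{252} - 5} = - \frac{15}{- \frac{1139}{252}} = \left(-15\right) \left(- \frac{252}{1139}\right) = \frac{3780}{1139} \approx 3.3187$)
$\left(H + 64\right)^{2} = \left(\frac{3780}{1139} + 64\right)^{2} = \left(\frac{76676}{1139}\right)^{2} = \frac{5879208976}{1297321}$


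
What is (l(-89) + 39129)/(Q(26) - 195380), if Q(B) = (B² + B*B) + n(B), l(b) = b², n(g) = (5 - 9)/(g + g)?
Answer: -122330/504473 ≈ -0.24249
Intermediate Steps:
n(g) = -2/g (n(g) = -4*1/(2*g) = -2/g)
Q(B) = -2/B + 2*B² (Q(B) = (B² + B*B) - 2/B = (B² + B²) - 2/B = 2*B² - 2/B = -2/B + 2*B²)
(l(-89) + 39129)/(Q(26) - 195380) = ((-89)² + 39129)/(2*(-1 + 26³)/26 - 195380) = (7921 + 39129)/(2*(1/26)*(-1 + 17576) - 195380) = 47050/(2*(1/26)*17575 - 195380) = 47050/(17575/13 - 195380) = 47050/(-2522365/13) = 47050*(-13/2522365) = -122330/504473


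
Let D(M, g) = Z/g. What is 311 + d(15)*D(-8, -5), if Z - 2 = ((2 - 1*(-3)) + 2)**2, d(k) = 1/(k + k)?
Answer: 15533/50 ≈ 310.66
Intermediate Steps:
d(k) = 1/(2*k)
Z = 51 (Z = 2 + ((2 - 1*(-3)) + 2)**2 = 2 + ((2 + 3) + 2)**2 = 2 + (5 + 2)**2 = 2 + 7**2 = 2 + 49 = 51)
D(M, g) = 51/g
311 + d(15)*D(-8, -5) = 311 + ((1/2)/15)*(51/(-5)) = 311 + ((1/2)*(1/15))*(51*(-1/5)) = 311 + (1/30)*(-51/5) = 311 - 17/50 = 15533/50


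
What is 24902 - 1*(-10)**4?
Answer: 14902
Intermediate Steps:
24902 - 1*(-10)**4 = 24902 - 1*10000 = 24902 - 10000 = 14902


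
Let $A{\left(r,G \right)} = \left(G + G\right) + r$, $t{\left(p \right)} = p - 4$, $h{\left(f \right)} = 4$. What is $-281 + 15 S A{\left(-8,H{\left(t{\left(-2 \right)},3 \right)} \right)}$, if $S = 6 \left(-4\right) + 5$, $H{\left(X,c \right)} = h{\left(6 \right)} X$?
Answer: $15679$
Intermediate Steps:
$t{\left(p \right)} = -4 + p$
$H{\left(X,c \right)} = 4 X$
$S = -19$ ($S = -24 + 5 = -19$)
$A{\left(r,G \right)} = r + 2 G$ ($A{\left(r,G \right)} = 2 G + r = r + 2 G$)
$-281 + 15 S A{\left(-8,H{\left(t{\left(-2 \right)},3 \right)} \right)} = -281 + 15 \left(-19\right) \left(-8 + 2 \cdot 4 \left(-4 - 2\right)\right) = -281 - 285 \left(-8 + 2 \cdot 4 \left(-6\right)\right) = -281 - 285 \left(-8 + 2 \left(-24\right)\right) = -281 - 285 \left(-8 - 48\right) = -281 - -15960 = -281 + 15960 = 15679$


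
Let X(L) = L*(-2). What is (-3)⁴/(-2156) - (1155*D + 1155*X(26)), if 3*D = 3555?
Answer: -2821374021/2156 ≈ -1.3086e+6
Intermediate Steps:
D = 1185 (D = (⅓)*3555 = 1185)
X(L) = -2*L
(-3)⁴/(-2156) - (1155*D + 1155*X(26)) = (-3)⁴/(-2156) - 1155/(1/(1185 - 2*26)) = 81*(-1/2156) - 1155/(1/(1185 - 52)) = -81/2156 - 1155/(1/1133) = -81/2156 - 1155/1/1133 = -81/2156 - 1155*1133 = -81/2156 - 1308615 = -2821374021/2156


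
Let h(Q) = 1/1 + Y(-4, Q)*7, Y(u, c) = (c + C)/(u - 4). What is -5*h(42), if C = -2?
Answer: 170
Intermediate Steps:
Y(u, c) = (-2 + c)/(-4 + u) (Y(u, c) = (c - 2)/(u - 4) = (-2 + c)/(-4 + u))
h(Q) = 11/4 - 7*Q/8 (h(Q) = 1/1 + ((-2 + Q)/(-4 - 4))*7 = 1 + ((-2 + Q)/(-8))*7 = 1 - (-2 + Q)/8*7 = 1 + (1/4 - Q/8)*7 = 1 + (7/4 - 7*Q/8) = 11/4 - 7*Q/8)
-5*h(42) = -5*(11/4 - 7/8*42) = -5*(11/4 - 147/4) = -5*(-34) = 170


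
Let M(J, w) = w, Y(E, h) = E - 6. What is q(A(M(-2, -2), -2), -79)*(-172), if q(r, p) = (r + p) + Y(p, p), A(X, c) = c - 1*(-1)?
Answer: 28380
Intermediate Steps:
Y(E, h) = -6 + E
A(X, c) = 1 + c (A(X, c) = c + 1 = 1 + c)
q(r, p) = -6 + r + 2*p (q(r, p) = (r + p) + (-6 + p) = (p + r) + (-6 + p) = -6 + r + 2*p)
q(A(M(-2, -2), -2), -79)*(-172) = (-6 + (1 - 2) + 2*(-79))*(-172) = (-6 - 1 - 158)*(-172) = -165*(-172) = 28380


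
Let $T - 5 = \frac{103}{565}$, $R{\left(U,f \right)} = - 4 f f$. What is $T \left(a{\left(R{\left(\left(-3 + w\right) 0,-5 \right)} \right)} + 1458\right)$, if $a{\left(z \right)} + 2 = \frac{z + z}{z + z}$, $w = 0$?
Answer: $\frac{4266096}{565} \approx 7550.6$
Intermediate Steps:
$R{\left(U,f \right)} = - 4 f^{2}$
$a{\left(z \right)} = -1$ ($a{\left(z \right)} = -2 + \frac{z + z}{z + z} = -2 + \frac{2 z}{2 z} = -2 + 2 z \frac{1}{2 z} = -2 + 1 = -1$)
$T = \frac{2928}{565}$ ($T = 5 + \frac{103}{565} = \frac{2928}{565} \approx 5.1823$)
$T \left(a{\left(R{\left(\left(-3 + w\right) 0,-5 \right)} \right)} + 1458\right) = \frac{2928 \left(-1 + 1458\right)}{565} = \frac{2928}{565} \cdot 1457 = \frac{4266096}{565}$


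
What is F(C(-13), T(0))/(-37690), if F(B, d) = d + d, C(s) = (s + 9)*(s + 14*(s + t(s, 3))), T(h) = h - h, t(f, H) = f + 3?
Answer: 0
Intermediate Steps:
t(f, H) = 3 + f
T(h) = 0
C(s) = (9 + s)*(42 + 29*s) (C(s) = (s + 9)*(s + 14*(s + (3 + s))) = (9 + s)*(s + 14*(3 + 2*s)) = (9 + s)*(s + (42 + 28*s)) = (9 + s)*(42 + 29*s))
F(B, d) = 2*d
F(C(-13), T(0))/(-37690) = (2*0)/(-37690) = 0*(-1/37690) = 0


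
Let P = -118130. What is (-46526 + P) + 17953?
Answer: -146703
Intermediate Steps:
(-46526 + P) + 17953 = (-46526 - 118130) + 17953 = -164656 + 17953 = -146703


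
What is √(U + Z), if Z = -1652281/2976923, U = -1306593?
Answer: 2*I*√2894781065535876815/2976923 ≈ 1143.1*I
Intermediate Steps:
Z = -1652281/2976923 (Z = -1652281*1/2976923 = -1652281/2976923 ≈ -0.55503)
√(U + Z) = √(-1306593 - 1652281/2976923) = √(-3889628405620/2976923) = 2*I*√2894781065535876815/2976923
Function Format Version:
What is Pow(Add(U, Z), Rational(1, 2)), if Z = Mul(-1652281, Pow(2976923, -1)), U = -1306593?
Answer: Mul(Rational(2, 2976923), I, Pow(2894781065535876815, Rational(1, 2))) ≈ Mul(1143.1, I)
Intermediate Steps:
Z = Rational(-1652281, 2976923) (Z = Mul(-1652281, Rational(1, 2976923)) = Rational(-1652281, 2976923) ≈ -0.55503)
Pow(Add(U, Z), Rational(1, 2)) = Pow(Add(-1306593, Rational(-1652281, 2976923)), Rational(1, 2)) = Pow(Rational(-3889628405620, 2976923), Rational(1, 2)) = Mul(Rational(2, 2976923), I, Pow(2894781065535876815, Rational(1, 2)))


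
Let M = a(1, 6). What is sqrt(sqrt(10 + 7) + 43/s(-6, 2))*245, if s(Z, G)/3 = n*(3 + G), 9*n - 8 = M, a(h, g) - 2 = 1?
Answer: 49*sqrt(7095 + 3025*sqrt(17))/11 ≈ 623.12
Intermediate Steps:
a(h, g) = 3 (a(h, g) = 2 + 1 = 3)
M = 3
n = 11/9 (n = 8/9 + (1/9)*3 = 8/9 + 1/3 = 11/9 ≈ 1.2222)
s(Z, G) = 11 + 11*G/3 (s(Z, G) = 3*(11*(3 + G)/9) = 3*(11/3 + 11*G/9) = 11 + 11*G/3)
sqrt(sqrt(10 + 7) + 43/s(-6, 2))*245 = sqrt(sqrt(10 + 7) + 43/(11 + (11/3)*2))*245 = sqrt(sqrt(17) + 43/(11 + 22/3))*245 = sqrt(sqrt(17) + 43/(55/3))*245 = sqrt(sqrt(17) + 43*(3/55))*245 = sqrt(sqrt(17) + 129/55)*245 = sqrt(129/55 + sqrt(17))*245 = 245*sqrt(129/55 + sqrt(17))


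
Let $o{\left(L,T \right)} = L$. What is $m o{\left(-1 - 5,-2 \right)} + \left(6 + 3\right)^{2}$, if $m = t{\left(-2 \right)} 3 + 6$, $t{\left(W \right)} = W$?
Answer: $81$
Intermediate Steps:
$m = 0$ ($m = \left(-2\right) 3 + 6 = -6 + 6 = 0$)
$m o{\left(-1 - 5,-2 \right)} + \left(6 + 3\right)^{2} = 0 \left(-1 - 5\right) + \left(6 + 3\right)^{2} = 0 \left(-1 - 5\right) + 9^{2} = 0 \left(-6\right) + 81 = 0 + 81 = 81$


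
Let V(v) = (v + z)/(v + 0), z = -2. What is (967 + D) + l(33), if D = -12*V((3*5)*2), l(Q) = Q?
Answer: 4944/5 ≈ 988.80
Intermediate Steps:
V(v) = (-2 + v)/v (V(v) = (v - 2)/(v + 0) = (-2 + v)/v)
D = -56/5 (D = -12*(-2 + (3*5)*2)/((3*5)*2) = -12*(-2 + 15*2)/(15*2) = -12*(-2 + 30)/30 = -2*28/5 = -12*14/15 = -56/5 ≈ -11.200)
(967 + D) + l(33) = (967 - 56/5) + 33 = 4779/5 + 33 = 4944/5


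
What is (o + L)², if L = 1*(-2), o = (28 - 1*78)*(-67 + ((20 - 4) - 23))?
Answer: 13675204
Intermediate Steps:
o = 3700 (o = (28 - 78)*(-67 + (16 - 23)) = -50*(-67 - 7) = -50*(-74) = 3700)
L = -2
(o + L)² = (3700 - 2)² = 3698² = 13675204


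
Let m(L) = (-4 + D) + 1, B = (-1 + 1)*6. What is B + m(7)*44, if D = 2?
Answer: -44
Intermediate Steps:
B = 0 (B = 0*6 = 0)
m(L) = -1 (m(L) = (-4 + 2) + 1 = -2 + 1 = -1)
B + m(7)*44 = 0 - 1*44 = 0 - 44 = -44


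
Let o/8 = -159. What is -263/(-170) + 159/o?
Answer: 967/680 ≈ 1.4221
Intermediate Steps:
o = -1272 (o = 8*(-159) = -1272)
-263/(-170) + 159/o = -263/(-170) + 159/(-1272) = -263*(-1/170) + 159*(-1/1272) = 263/170 - ⅛ = 967/680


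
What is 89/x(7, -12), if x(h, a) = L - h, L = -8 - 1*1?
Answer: -89/16 ≈ -5.5625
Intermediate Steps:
L = -9 (L = -8 - 1 = -9)
x(h, a) = -9 - h
89/x(7, -12) = 89/(-9 - 1*7) = 89/(-9 - 7) = 89/(-16) = 89*(-1/16) = -89/16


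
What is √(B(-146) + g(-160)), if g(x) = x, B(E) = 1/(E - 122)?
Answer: I*√2873027/134 ≈ 12.649*I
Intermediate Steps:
B(E) = 1/(-122 + E)
√(B(-146) + g(-160)) = √(1/(-122 - 146) - 160) = √(1/(-268) - 160) = √(-1/268 - 160) = √(-42881/268) = I*√2873027/134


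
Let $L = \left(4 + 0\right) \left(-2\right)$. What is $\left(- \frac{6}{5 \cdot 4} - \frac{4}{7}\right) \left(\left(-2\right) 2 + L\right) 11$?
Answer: $\frac{4026}{35} \approx 115.03$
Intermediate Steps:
$L = -8$ ($L = 4 \left(-2\right) = -8$)
$\left(- \frac{6}{5 \cdot 4} - \frac{4}{7}\right) \left(\left(-2\right) 2 + L\right) 11 = \left(- \frac{6}{5 \cdot 4} - \frac{4}{7}\right) \left(\left(-2\right) 2 - 8\right) 11 = \left(- \frac{6}{20} - \frac{4}{7}\right) \left(-4 - 8\right) 11 = \left(\left(-6\right) \frac{1}{20} - \frac{4}{7}\right) \left(-12\right) 11 = \left(- \frac{3}{10} - \frac{4}{7}\right) \left(-12\right) 11 = \left(- \frac{61}{70}\right) \left(-12\right) 11 = \frac{366}{35} \cdot 11 = \frac{4026}{35}$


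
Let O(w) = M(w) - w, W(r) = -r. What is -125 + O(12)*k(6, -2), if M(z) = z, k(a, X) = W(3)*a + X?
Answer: -125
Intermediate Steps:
k(a, X) = X - 3*a (k(a, X) = (-1*3)*a + X = -3*a + X = X - 3*a)
O(w) = 0 (O(w) = w - w = 0)
-125 + O(12)*k(6, -2) = -125 + 0*(-2 - 3*6) = -125 + 0*(-2 - 18) = -125 + 0*(-20) = -125 + 0 = -125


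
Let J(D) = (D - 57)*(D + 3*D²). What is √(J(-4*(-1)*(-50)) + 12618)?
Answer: I*√30775982 ≈ 5547.6*I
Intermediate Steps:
J(D) = (-57 + D)*(D + 3*D²)
√(J(-4*(-1)*(-50)) + 12618) = √((-4*(-1)*(-50))*(-57 - 170*(-4*(-1))*(-50) + 3*(-4*(-1)*(-50))²) + 12618) = √((4*(-50))*(-57 - 680*(-50) + 3*(4*(-50))²) + 12618) = √(-200*(-57 - 170*(-200) + 3*(-200)²) + 12618) = √(-200*(-57 + 34000 + 3*40000) + 12618) = √(-200*(-57 + 34000 + 120000) + 12618) = √(-200*153943 + 12618) = √(-30788600 + 12618) = √(-30775982) = I*√30775982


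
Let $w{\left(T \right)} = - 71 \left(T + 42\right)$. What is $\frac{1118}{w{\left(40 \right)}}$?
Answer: $- \frac{559}{2911} \approx -0.19203$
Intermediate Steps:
$w{\left(T \right)} = -2982 - 71 T$ ($w{\left(T \right)} = - 71 \left(42 + T\right) = -2982 - 71 T$)
$\frac{1118}{w{\left(40 \right)}} = \frac{1118}{-2982 - 2840} = \frac{1118}{-5822} = 1118 \left(- \frac{1}{5822}\right) = - \frac{559}{2911}$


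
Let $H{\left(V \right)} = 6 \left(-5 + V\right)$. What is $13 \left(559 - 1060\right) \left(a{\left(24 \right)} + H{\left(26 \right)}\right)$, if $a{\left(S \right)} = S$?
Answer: $-976950$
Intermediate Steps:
$H{\left(V \right)} = -30 + 6 V$
$13 \left(559 - 1060\right) \left(a{\left(24 \right)} + H{\left(26 \right)}\right) = 13 \left(559 - 1060\right) \left(24 + \left(-30 + 6 \cdot 26\right)\right) = 13 \left(- 501 \left(24 + \left(-30 + 156\right)\right)\right) = 13 \left(- 501 \left(24 + 126\right)\right) = 13 \left(\left(-501\right) 150\right) = 13 \left(-75150\right) = -976950$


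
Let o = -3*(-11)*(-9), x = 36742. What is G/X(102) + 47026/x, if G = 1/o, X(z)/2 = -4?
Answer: 55885259/43649496 ≈ 1.2803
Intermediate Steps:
X(z) = -8 (X(z) = 2*(-4) = -8)
o = -297 (o = 33*(-9) = -297)
G = -1/297 (G = 1/(-297) = -1/297 ≈ -0.0033670)
G/X(102) + 47026/x = -1/297/(-8) + 47026/36742 = -1/297*(-⅛) + 47026*(1/36742) = 1/2376 + 23513/18371 = 55885259/43649496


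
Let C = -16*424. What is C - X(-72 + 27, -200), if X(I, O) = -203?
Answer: -6581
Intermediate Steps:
C = -6784
C - X(-72 + 27, -200) = -6784 - 1*(-203) = -6784 + 203 = -6581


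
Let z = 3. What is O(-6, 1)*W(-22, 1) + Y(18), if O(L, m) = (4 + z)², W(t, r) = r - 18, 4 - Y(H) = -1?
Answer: -828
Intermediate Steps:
Y(H) = 5 (Y(H) = 4 - 1*(-1) = 4 + 1 = 5)
W(t, r) = -18 + r
O(L, m) = 49 (O(L, m) = (4 + 3)² = 7² = 49)
O(-6, 1)*W(-22, 1) + Y(18) = 49*(-18 + 1) + 5 = 49*(-17) + 5 = -833 + 5 = -828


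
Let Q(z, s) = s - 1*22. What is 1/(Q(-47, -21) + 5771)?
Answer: 1/5728 ≈ 0.00017458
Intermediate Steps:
Q(z, s) = -22 + s (Q(z, s) = s - 22 = -22 + s)
1/(Q(-47, -21) + 5771) = 1/((-22 - 21) + 5771) = 1/(-43 + 5771) = 1/5728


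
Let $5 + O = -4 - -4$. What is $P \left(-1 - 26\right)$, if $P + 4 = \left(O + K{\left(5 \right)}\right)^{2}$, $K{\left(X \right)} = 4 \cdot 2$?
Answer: $-135$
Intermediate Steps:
$K{\left(X \right)} = 8$
$O = -5$ ($O = -5 - 0 = -5 + \left(-4 + 4\right) = -5 + 0 = -5$)
$P = 5$ ($P = -4 + \left(-5 + 8\right)^{2} = -4 + 3^{2} = -4 + 9 = 5$)
$P \left(-1 - 26\right) = 5 \left(-1 - 26\right) = 5 \left(-27\right) = -135$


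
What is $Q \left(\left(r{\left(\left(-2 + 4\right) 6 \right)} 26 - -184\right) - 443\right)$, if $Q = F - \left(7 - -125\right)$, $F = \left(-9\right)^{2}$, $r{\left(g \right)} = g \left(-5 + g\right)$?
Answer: $-98175$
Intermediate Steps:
$F = 81$
$Q = -51$ ($Q = 81 - \left(7 - -125\right) = 81 - \left(7 + 125\right) = 81 - 132 = -51$)
$Q \left(\left(r{\left(\left(-2 + 4\right) 6 \right)} 26 - -184\right) - 443\right) = - 51 \left(\left(\left(-2 + 4\right) 6 \left(-5 + \left(-2 + 4\right) 6\right) 26 - -184\right) - 443\right) = - 51 \left(\left(2 \cdot 6 \left(-5 + 2 \cdot 6\right) 26 + 184\right) - 443\right) = - 51 \left(\left(12 \left(-5 + 12\right) 26 + 184\right) - 443\right) = - 51 \left(\left(12 \cdot 7 \cdot 26 + 184\right) - 443\right) = - 51 \left(\left(84 \cdot 26 + 184\right) - 443\right) = - 51 \left(\left(2184 + 184\right) - 443\right) = - 51 \left(2368 - 443\right) = \left(-51\right) 1925 = -98175$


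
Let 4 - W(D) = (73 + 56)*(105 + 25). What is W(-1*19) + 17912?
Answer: 1146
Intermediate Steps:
W(D) = -16766 (W(D) = 4 - (73 + 56)*(105 + 25) = 4 - 129*130 = 4 - 1*16770 = 4 - 16770 = -16766)
W(-1*19) + 17912 = -16766 + 17912 = 1146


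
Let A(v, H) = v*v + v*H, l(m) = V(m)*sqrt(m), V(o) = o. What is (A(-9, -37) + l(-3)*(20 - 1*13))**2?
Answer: 170073 - 17388*I*sqrt(3) ≈ 1.7007e+5 - 30117.0*I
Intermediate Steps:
l(m) = m**(3/2) (l(m) = m*sqrt(m) = m**(3/2))
A(v, H) = v**2 + H*v
(A(-9, -37) + l(-3)*(20 - 1*13))**2 = (-9*(-37 - 9) + (-3)**(3/2)*(20 - 1*13))**2 = (-9*(-46) + (-3*I*sqrt(3))*(20 - 13))**2 = (414 - 3*I*sqrt(3)*7)**2 = (414 - 21*I*sqrt(3))**2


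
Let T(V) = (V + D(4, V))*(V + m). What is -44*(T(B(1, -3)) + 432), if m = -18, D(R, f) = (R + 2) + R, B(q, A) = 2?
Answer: -10560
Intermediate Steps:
D(R, f) = 2 + 2*R (D(R, f) = (2 + R) + R = 2 + 2*R)
T(V) = (-18 + V)*(10 + V) (T(V) = (V + (2 + 2*4))*(V - 18) = (V + (2 + 8))*(-18 + V) = (V + 10)*(-18 + V) = (10 + V)*(-18 + V) = (-18 + V)*(10 + V))
-44*(T(B(1, -3)) + 432) = -44*((-180 + 2² - 8*2) + 432) = -44*((-180 + 4 - 16) + 432) = -44*(-192 + 432) = -44*240 = -10560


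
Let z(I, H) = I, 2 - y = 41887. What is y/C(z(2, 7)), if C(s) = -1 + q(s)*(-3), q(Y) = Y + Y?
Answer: 41885/13 ≈ 3221.9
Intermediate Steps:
y = -41885 (y = 2 - 1*41887 = 2 - 41887 = -41885)
q(Y) = 2*Y
C(s) = -1 - 6*s (C(s) = -1 + (2*s)*(-3) = -1 - 6*s)
y/C(z(2, 7)) = -41885/(-1 - 6*2) = -41885/(-1 - 12) = -41885/(-13) = -41885*(-1/13) = 41885/13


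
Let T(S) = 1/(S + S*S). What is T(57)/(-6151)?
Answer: -1/20335206 ≈ -4.9176e-8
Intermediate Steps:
T(S) = 1/(S + S²)
T(57)/(-6151) = (1/(57*(1 + 57)))/(-6151) = ((1/57)/58)*(-1/6151) = ((1/57)*(1/58))*(-1/6151) = (1/3306)*(-1/6151) = -1/20335206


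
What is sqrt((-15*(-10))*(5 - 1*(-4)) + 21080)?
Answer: sqrt(22430) ≈ 149.77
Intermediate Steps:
sqrt((-15*(-10))*(5 - 1*(-4)) + 21080) = sqrt(150*(5 + 4) + 21080) = sqrt(150*9 + 21080) = sqrt(1350 + 21080) = sqrt(22430)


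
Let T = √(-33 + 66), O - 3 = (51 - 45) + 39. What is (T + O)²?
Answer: (48 + √33)² ≈ 2888.5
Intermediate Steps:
O = 48 (O = 3 + ((51 - 45) + 39) = 3 + (6 + 39) = 3 + 45 = 48)
T = √33 ≈ 5.7446
(T + O)² = (√33 + 48)² = (48 + √33)²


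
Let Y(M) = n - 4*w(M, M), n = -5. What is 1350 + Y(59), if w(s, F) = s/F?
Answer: 1341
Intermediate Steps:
Y(M) = -9 (Y(M) = -5 - 4*M/M = -5 - 4*1 = -5 - 4 = -9)
1350 + Y(59) = 1350 - 9 = 1341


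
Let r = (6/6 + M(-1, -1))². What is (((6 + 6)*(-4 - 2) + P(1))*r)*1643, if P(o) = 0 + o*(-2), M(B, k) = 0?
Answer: -121582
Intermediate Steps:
P(o) = -2*o (P(o) = 0 - 2*o = -2*o)
r = 1 (r = (6/6 + 0)² = (6*(⅙) + 0)² = (1 + 0)² = 1² = 1)
(((6 + 6)*(-4 - 2) + P(1))*r)*1643 = (((6 + 6)*(-4 - 2) - 2*1)*1)*1643 = ((12*(-6) - 2)*1)*1643 = ((-72 - 2)*1)*1643 = -74*1*1643 = -74*1643 = -121582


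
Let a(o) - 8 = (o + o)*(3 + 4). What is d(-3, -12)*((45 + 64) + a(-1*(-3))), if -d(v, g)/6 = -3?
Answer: 2862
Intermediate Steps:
d(v, g) = 18 (d(v, g) = -6*(-3) = 18)
a(o) = 8 + 14*o (a(o) = 8 + (o + o)*(3 + 4) = 8 + (2*o)*7 = 8 + 14*o)
d(-3, -12)*((45 + 64) + a(-1*(-3))) = 18*((45 + 64) + (8 + 14*(-1*(-3)))) = 18*(109 + (8 + 14*3)) = 18*(109 + (8 + 42)) = 18*(109 + 50) = 18*159 = 2862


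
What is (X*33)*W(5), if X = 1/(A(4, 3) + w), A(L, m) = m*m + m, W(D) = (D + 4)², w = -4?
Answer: 2673/8 ≈ 334.13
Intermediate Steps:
W(D) = (4 + D)²
A(L, m) = m + m² (A(L, m) = m² + m = m + m²)
X = ⅛ (X = 1/(3*(1 + 3) - 4) = 1/(3*4 - 4) = 1/(12 - 4) = 1/8 = ⅛ ≈ 0.12500)
(X*33)*W(5) = ((⅛)*33)*(4 + 5)² = (33/8)*9² = (33/8)*81 = 2673/8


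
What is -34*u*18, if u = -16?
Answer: 9792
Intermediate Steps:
-34*u*18 = -34*(-16)*18 = 544*18 = 9792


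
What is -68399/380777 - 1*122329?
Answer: -46580138032/380777 ≈ -1.2233e+5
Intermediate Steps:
-68399/380777 - 1*122329 = -68399*1/380777 - 122329 = -68399/380777 - 122329 = -46580138032/380777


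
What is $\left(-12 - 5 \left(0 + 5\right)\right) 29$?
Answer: $-1073$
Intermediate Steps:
$\left(-12 - 5 \left(0 + 5\right)\right) 29 = \left(-12 - 25\right) 29 = \left(-37\right) 29 = -1073$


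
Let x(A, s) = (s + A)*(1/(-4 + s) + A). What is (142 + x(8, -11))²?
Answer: 349281/25 ≈ 13971.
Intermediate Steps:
x(A, s) = (A + s)*(A + 1/(-4 + s))
(142 + x(8, -11))² = (142 + (8 - 11 - 4*8² + 8*(-11)² - 11*8² - 4*8*(-11))/(-4 - 11))² = (142 + (8 - 11 - 4*64 + 8*121 - 11*64 + 352)/(-15))² = (142 - (8 - 11 - 256 + 968 - 704 + 352)/15)² = (142 - 1/15*357)² = (142 - 119/5)² = (591/5)² = 349281/25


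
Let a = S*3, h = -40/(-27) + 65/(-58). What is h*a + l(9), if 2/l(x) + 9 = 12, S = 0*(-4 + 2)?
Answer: ⅔ ≈ 0.66667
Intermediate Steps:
S = 0 (S = 0*(-2) = 0)
h = 565/1566 (h = -40*(-1/27) + 65*(-1/58) = 40/27 - 65/58 = 565/1566 ≈ 0.36079)
a = 0 (a = 0*3 = 0)
l(x) = ⅔ (l(x) = 2/(-9 + 12) = 2/3 = 2*(⅓) = ⅔)
h*a + l(9) = (565/1566)*0 + ⅔ = 0 + ⅔ = ⅔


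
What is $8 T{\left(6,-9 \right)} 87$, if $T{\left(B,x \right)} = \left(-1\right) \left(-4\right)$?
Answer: $2784$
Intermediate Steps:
$T{\left(B,x \right)} = 4$
$8 T{\left(6,-9 \right)} 87 = 8 \cdot 4 \cdot 87 = 32 \cdot 87 = 2784$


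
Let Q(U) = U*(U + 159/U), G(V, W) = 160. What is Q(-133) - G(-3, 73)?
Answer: 17688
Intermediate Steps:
Q(-133) - G(-3, 73) = (159 + (-133)²) - 1*160 = (159 + 17689) - 160 = 17848 - 160 = 17688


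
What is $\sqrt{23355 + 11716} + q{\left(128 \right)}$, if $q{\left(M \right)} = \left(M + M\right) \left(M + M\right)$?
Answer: $65536 + \sqrt{35071} \approx 65723.0$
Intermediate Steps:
$q{\left(M \right)} = 4 M^{2}$ ($q{\left(M \right)} = 2 M 2 M = 4 M^{2}$)
$\sqrt{23355 + 11716} + q{\left(128 \right)} = \sqrt{23355 + 11716} + 4 \cdot 128^{2} = \sqrt{35071} + 4 \cdot 16384 = \sqrt{35071} + 65536 = 65536 + \sqrt{35071}$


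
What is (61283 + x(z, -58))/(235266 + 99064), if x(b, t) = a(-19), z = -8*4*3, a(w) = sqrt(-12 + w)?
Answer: 61283/334330 + I*sqrt(31)/334330 ≈ 0.1833 + 1.6654e-5*I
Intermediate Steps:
z = -96 (z = -32*3 = -96)
x(b, t) = I*sqrt(31) (x(b, t) = sqrt(-12 - 19) = sqrt(-31) = I*sqrt(31))
(61283 + x(z, -58))/(235266 + 99064) = (61283 + I*sqrt(31))/(235266 + 99064) = (61283 + I*sqrt(31))/334330 = (61283 + I*sqrt(31))*(1/334330) = 61283/334330 + I*sqrt(31)/334330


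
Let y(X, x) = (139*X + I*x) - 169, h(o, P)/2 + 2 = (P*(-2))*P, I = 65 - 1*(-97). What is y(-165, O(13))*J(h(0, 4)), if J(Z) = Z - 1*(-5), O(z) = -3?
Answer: 1486170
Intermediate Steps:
I = 162 (I = 65 + 97 = 162)
h(o, P) = -4 - 4*P² (h(o, P) = -4 + 2*((P*(-2))*P) = -4 + 2*((-2*P)*P) = -4 + 2*(-2*P²) = -4 - 4*P²)
y(X, x) = -169 + 139*X + 162*x (y(X, x) = (139*X + 162*x) - 169 = -169 + 139*X + 162*x)
J(Z) = 5 + Z (J(Z) = Z + 5 = 5 + Z)
y(-165, O(13))*J(h(0, 4)) = (-169 + 139*(-165) + 162*(-3))*(5 + (-4 - 4*4²)) = (-169 - 22935 - 486)*(5 + (-4 - 4*16)) = -23590*(5 + (-4 - 64)) = -23590*(5 - 68) = -23590*(-63) = 1486170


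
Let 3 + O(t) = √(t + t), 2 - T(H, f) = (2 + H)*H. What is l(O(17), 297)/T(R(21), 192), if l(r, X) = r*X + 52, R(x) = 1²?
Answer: 839 - 297*√34 ≈ -892.79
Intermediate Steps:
R(x) = 1
T(H, f) = 2 - H*(2 + H) (T(H, f) = 2 - (2 + H)*H = 2 - H*(2 + H))
O(t) = -3 + √2*√t (O(t) = -3 + √(t + t) = -3 + √(2*t) = -3 + √2*√t)
l(r, X) = 52 + X*r (l(r, X) = X*r + 52 = 52 + X*r)
l(O(17), 297)/T(R(21), 192) = (52 + 297*(-3 + √2*√17))/(2 - 1*1² - 2*1) = (52 + 297*(-3 + √34))/(2 - 1*1 - 2) = (52 + (-891 + 297*√34))/(2 - 1 - 2) = (-839 + 297*√34)/(-1) = (-839 + 297*√34)*(-1) = 839 - 297*√34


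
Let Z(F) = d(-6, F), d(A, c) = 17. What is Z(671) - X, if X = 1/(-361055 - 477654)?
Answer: 14258054/838709 ≈ 17.000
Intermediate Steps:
Z(F) = 17
X = -1/838709 (X = 1/(-838709) = -1/838709 ≈ -1.1923e-6)
Z(671) - X = 17 - 1*(-1/838709) = 17 + 1/838709 = 14258054/838709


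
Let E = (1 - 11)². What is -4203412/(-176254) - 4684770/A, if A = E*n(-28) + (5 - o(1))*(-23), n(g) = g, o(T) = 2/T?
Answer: 418884520304/252836363 ≈ 1656.7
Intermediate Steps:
E = 100 (E = (-10)² = 100)
A = -2869 (A = 100*(-28) + (5 - 2/1)*(-23) = -2800 + (5 - 2)*(-23) = -2800 + 3*(-23) = -2800 - 69 = -2869)
-4203412/(-176254) - 4684770/A = -4203412/(-176254) - 4684770/(-2869) = -4203412*(-1/176254) - 4684770*(-1/2869) = 2101706/88127 + 4684770/2869 = 418884520304/252836363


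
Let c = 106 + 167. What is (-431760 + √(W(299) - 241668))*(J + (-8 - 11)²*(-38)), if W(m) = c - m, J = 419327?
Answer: -175125741840 + 405609*I*√241694 ≈ -1.7513e+11 + 1.9941e+8*I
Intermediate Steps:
c = 273
W(m) = 273 - m
(-431760 + √(W(299) - 241668))*(J + (-8 - 11)²*(-38)) = (-431760 + √((273 - 1*299) - 241668))*(419327 + (-8 - 11)²*(-38)) = (-431760 + √((273 - 299) - 241668))*(419327 + (-19)²*(-38)) = (-431760 + √(-26 - 241668))*(419327 + 361*(-38)) = (-431760 + √(-241694))*(419327 - 13718) = (-431760 + I*√241694)*405609 = -175125741840 + 405609*I*√241694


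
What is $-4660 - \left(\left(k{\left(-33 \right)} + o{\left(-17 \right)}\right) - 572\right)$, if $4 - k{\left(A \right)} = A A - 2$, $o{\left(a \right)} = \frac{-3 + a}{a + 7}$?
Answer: $-3007$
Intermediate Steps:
$o{\left(a \right)} = \frac{-3 + a}{7 + a}$
$k{\left(A \right)} = 6 - A^{2}$ ($k{\left(A \right)} = 4 - \left(A A - 2\right) = 4 - \left(A^{2} - 2\right) = 4 - \left(-2 + A^{2}\right) = 6 - A^{2}$)
$-4660 - \left(\left(k{\left(-33 \right)} + o{\left(-17 \right)}\right) - 572\right) = -4660 - \left(\left(\left(6 - \left(-33\right)^{2}\right) + \frac{-3 - 17}{7 - 17}\right) - 572\right) = -4660 - \left(\left(\left(6 - 1089\right) + \frac{1}{-10} \left(-20\right)\right) - 572\right) = -4660 - \left(\left(\left(6 - 1089\right) - -2\right) - 572\right) = -4660 - \left(\left(-1083 + 2\right) - 572\right) = -4660 - \left(-1081 - 572\right) = -4660 - -1653 = -4660 + 1653 = -3007$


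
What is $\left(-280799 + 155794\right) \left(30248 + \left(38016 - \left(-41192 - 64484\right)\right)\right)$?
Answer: $-21743369700$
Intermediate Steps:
$\left(-280799 + 155794\right) \left(30248 + \left(38016 - \left(-41192 - 64484\right)\right)\right) = - 125005 \left(30248 + \left(38016 - \left(-41192 - 64484\right)\right)\right) = - 125005 \left(30248 + \left(38016 - -105676\right)\right) = - 125005 \left(30248 + \left(38016 + 105676\right)\right) = - 125005 \left(30248 + 143692\right) = \left(-125005\right) 173940 = -21743369700$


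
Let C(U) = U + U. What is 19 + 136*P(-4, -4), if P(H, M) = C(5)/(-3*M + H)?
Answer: 189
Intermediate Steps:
C(U) = 2*U
P(H, M) = 10/(H - 3*M) (P(H, M) = (2*5)/(-3*M + H) = 10/(H - 3*M))
19 + 136*P(-4, -4) = 19 + 136*(10/(-4 - 3*(-4))) = 19 + 136*(10/(-4 + 12)) = 19 + 136*(10/8) = 19 + 136*(10*(⅛)) = 19 + 136*(5/4) = 19 + 170 = 189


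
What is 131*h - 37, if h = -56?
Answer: -7373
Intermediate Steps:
131*h - 37 = 131*(-56) - 37 = -7336 - 37 = -7373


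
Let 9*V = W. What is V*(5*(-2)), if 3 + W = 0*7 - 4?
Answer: 70/9 ≈ 7.7778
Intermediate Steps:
W = -7 (W = -3 + (0*7 - 4) = -3 + (0 - 4) = -3 - 4 = -7)
V = -7/9 (V = (⅑)*(-7) = -7/9 ≈ -0.77778)
V*(5*(-2)) = -35*(-2)/9 = -7/9*(-10) = 70/9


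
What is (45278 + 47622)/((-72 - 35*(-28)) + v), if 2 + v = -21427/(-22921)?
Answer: 2129360900/20787853 ≈ 102.43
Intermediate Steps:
v = -24415/22921 (v = -2 - 21427/(-22921) = -2 - 21427*(-1/22921) = -2 + 21427/22921 = -24415/22921 ≈ -1.0652)
(45278 + 47622)/((-72 - 35*(-28)) + v) = (45278 + 47622)/((-72 - 35*(-28)) - 24415/22921) = 92900/((-72 + 980) - 24415/22921) = 92900/(908 - 24415/22921) = 92900/(20787853/22921) = 92900*(22921/20787853) = 2129360900/20787853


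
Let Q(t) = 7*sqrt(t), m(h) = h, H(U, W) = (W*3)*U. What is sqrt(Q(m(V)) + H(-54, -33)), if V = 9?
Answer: sqrt(5367) ≈ 73.260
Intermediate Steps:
H(U, W) = 3*U*W (H(U, W) = (3*W)*U = 3*U*W)
sqrt(Q(m(V)) + H(-54, -33)) = sqrt(7*sqrt(9) + 3*(-54)*(-33)) = sqrt(7*3 + 5346) = sqrt(21 + 5346) = sqrt(5367)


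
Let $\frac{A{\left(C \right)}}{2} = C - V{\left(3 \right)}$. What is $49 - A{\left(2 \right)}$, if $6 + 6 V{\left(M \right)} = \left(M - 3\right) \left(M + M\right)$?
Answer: $43$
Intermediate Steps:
$V{\left(M \right)} = -1 + \frac{M \left(-3 + M\right)}{3}$ ($V{\left(M \right)} = -1 + \frac{\left(M - 3\right) \left(M + M\right)}{6} = -1 + \frac{\left(-3 + M\right) 2 M}{6} = -1 + \frac{2 M \left(-3 + M\right)}{6} = -1 + \frac{M \left(-3 + M\right)}{3}$)
$A{\left(C \right)} = 2 + 2 C$ ($A{\left(C \right)} = 2 \left(C - \left(-1 - 3 + \frac{3^{2}}{3}\right)\right) = 2 \left(C - \left(-1 - 3 + \frac{1}{3} \cdot 9\right)\right) = 2 \left(C - \left(-1 - 3 + 3\right)\right) = 2 \left(C - -1\right) = 2 \left(C + 1\right) = 2 \left(1 + C\right) = 2 + 2 C$)
$49 - A{\left(2 \right)} = 49 - \left(2 + 2 \cdot 2\right) = 49 - \left(2 + 4\right) = 49 - 6 = 43$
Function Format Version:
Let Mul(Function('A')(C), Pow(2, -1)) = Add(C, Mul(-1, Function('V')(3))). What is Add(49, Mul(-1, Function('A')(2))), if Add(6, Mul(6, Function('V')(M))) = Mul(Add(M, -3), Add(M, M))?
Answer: 43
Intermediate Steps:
Function('V')(M) = Add(-1, Mul(Rational(1, 3), M, Add(-3, M))) (Function('V')(M) = Add(-1, Mul(Rational(1, 6), Mul(Add(M, -3), Add(M, M)))) = Add(-1, Mul(Rational(1, 6), Mul(Add(-3, M), Mul(2, M)))) = Add(-1, Mul(Rational(1, 6), Mul(2, M, Add(-3, M)))) = Add(-1, Mul(Rational(1, 3), M, Add(-3, M))))
Function('A')(C) = Add(2, Mul(2, C)) (Function('A')(C) = Mul(2, Add(C, Mul(-1, Add(-1, Mul(-1, 3), Mul(Rational(1, 3), Pow(3, 2)))))) = Mul(2, Add(C, Mul(-1, Add(-1, -3, Mul(Rational(1, 3), 9))))) = Mul(2, Add(C, Mul(-1, Add(-1, -3, 3)))) = Mul(2, Add(C, Mul(-1, -1))) = Mul(2, Add(C, 1)) = Mul(2, Add(1, C)) = Add(2, Mul(2, C)))
Add(49, Mul(-1, Function('A')(2))) = Add(49, Mul(-1, Add(2, Mul(2, 2)))) = Add(49, Mul(-1, Add(2, 4))) = Add(49, Mul(-1, 6)) = Add(49, -6) = 43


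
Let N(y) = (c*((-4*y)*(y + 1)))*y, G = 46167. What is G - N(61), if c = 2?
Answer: 1891783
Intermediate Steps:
N(y) = -8*y**2*(1 + y) (N(y) = (2*((-4*y)*(y + 1)))*y = (2*((-4*y)*(1 + y)))*y = (2*(-4*y*(1 + y)))*y = (-8*y*(1 + y))*y = -8*y**2*(1 + y))
G - N(61) = 46167 - 8*61**2*(-1 - 1*61) = 46167 - 8*3721*(-1 - 61) = 46167 - 8*3721*(-62) = 46167 - 1*(-1845616) = 46167 + 1845616 = 1891783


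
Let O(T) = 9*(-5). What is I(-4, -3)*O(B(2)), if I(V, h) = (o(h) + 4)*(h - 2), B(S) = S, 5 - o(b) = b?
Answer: 2700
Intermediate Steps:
o(b) = 5 - b
I(V, h) = (-2 + h)*(9 - h) (I(V, h) = ((5 - h) + 4)*(h - 2) = (9 - h)*(-2 + h) = (-2 + h)*(9 - h))
O(T) = -45
I(-4, -3)*O(B(2)) = (-18 - 1*(-3)² + 11*(-3))*(-45) = (-18 - 1*9 - 33)*(-45) = (-18 - 9 - 33)*(-45) = -60*(-45) = 2700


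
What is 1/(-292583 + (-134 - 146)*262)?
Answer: -1/365943 ≈ -2.7327e-6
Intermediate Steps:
1/(-292583 + (-134 - 146)*262) = 1/(-292583 - 280*262) = 1/(-292583 - 73360) = 1/(-365943) = -1/365943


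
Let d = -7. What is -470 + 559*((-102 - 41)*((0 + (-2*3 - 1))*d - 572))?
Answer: 41806581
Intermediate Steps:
-470 + 559*((-102 - 41)*((0 + (-2*3 - 1))*d - 572)) = -470 + 559*((-102 - 41)*((0 + (-2*3 - 1))*(-7) - 572)) = -470 + 559*(-143*((0 + (-6 - 1))*(-7) - 572)) = -470 + 559*(-143*((0 - 7)*(-7) - 572)) = -470 + 559*(-143*(-7*(-7) - 572)) = -470 + 559*(-143*(49 - 572)) = -470 + 559*(-143*(-523)) = -470 + 559*74789 = -470 + 41807051 = 41806581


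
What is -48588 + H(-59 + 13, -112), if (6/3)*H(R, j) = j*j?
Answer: -42316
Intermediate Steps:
H(R, j) = j²/2 (H(R, j) = (j*j)/2 = j²/2)
-48588 + H(-59 + 13, -112) = -48588 + (½)*(-112)² = -48588 + (½)*12544 = -48588 + 6272 = -42316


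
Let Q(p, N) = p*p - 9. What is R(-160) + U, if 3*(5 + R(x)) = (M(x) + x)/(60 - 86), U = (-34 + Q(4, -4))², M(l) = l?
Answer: 28396/39 ≈ 728.10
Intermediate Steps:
Q(p, N) = -9 + p² (Q(p, N) = p² - 9 = -9 + p²)
U = 729 (U = (-34 + (-9 + 4²))² = (-34 + (-9 + 16))² = (-34 + 7)² = (-27)² = 729)
R(x) = -5 - x/39 (R(x) = -5 + ((x + x)/(60 - 86))/3 = -5 + ((2*x)/(-26))/3 = -5 + ((2*x)*(-1/26))/3 = -5 + (-x/13)/3 = -5 - x/39)
R(-160) + U = (-5 - 1/39*(-160)) + 729 = (-5 + 160/39) + 729 = -35/39 + 729 = 28396/39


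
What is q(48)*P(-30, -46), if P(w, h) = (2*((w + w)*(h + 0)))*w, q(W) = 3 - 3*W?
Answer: 23349600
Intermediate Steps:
P(w, h) = 4*h*w**2 (P(w, h) = (2*((2*w)*h))*w = (2*(2*h*w))*w = (4*h*w)*w = 4*h*w**2)
q(48)*P(-30, -46) = (3 - 3*48)*(4*(-46)*(-30)**2) = (3 - 144)*(4*(-46)*900) = -141*(-165600) = 23349600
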